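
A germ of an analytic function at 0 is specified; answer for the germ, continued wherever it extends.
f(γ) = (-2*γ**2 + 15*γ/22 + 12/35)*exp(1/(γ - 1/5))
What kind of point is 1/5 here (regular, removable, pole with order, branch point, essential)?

The point is an essential singularity.

The exponent 1/(γ - (1/5)) has a pole at 1/5, so exp(1/(γ - (1/5))) takes every nonzero value near it: an essential singularity (not a pole of any order).


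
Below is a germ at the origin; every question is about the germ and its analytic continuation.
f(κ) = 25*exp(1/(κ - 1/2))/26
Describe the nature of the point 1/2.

The exponent 1/(κ - (1/2)) has a pole at 1/2, so exp(1/(κ - (1/2))) takes every nonzero value near it: an essential singularity (not a pole of any order).

The point is an essential singularity.


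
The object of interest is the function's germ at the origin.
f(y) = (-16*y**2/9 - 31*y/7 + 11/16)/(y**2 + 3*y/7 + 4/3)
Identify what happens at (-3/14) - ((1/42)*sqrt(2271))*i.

The point is a pole of order 1.

The denominator factor y**2 + 3*y/7 + 4/3 vanishes at (-3/14) - ((1/42)*sqrt(2271))*i and appears to the power 1; the numerator there equals (11623/3024) + ((11/126)*sqrt(2271))*i, nonzero, and no other factor vanishes.
Hence a pole whose order is the multiplicity, 1.


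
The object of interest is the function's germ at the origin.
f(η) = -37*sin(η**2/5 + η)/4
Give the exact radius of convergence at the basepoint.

The factor sin(η**2/5 + η) is entire and contributes no finite singular point.
The polynomial part has no poles.
No finite singular points: the Taylor series at 0 converges everywhere.

The radius of convergence is infinite.


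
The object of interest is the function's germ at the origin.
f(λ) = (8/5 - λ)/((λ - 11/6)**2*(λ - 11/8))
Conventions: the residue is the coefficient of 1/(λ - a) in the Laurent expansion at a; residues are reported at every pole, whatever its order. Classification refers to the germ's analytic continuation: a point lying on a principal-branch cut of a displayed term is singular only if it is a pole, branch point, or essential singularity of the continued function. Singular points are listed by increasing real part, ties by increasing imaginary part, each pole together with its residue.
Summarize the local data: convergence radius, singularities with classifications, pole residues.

Radius of convergence at 0: 11/8.
At 11/8: a pole of order 1; residue 648/605.
At 11/6: a pole of order 2; residue -648/605.

Denominator factor (λ - 11/6)^2: pole of order 2 at 11/6, modulus 11/6.
Denominator factor (λ - 11/8): pole of order 1 at 11/8, modulus 11/8.
The radius of convergence is the smallest modulus among the singular points: 11/8.
At the order-1 pole 11/8 set g(λ) = (λ - (11/8))*f(λ) = (8/5 - λ)/(λ - 11/6)**2.
Simple pole: residue = g(a) at a = 11/8, which is 648/605.
At the order-2 pole 11/6 set g(λ) = (λ - (11/6))^2*f(λ) = (8/5 - λ)/(λ - 11/8).
Order-2 pole: residue = g'(a); g'(11/6) = -648/605, so the residue is -648/605.
List the singular points by increasing real part (a conjugate pair: the negative imaginary part first).


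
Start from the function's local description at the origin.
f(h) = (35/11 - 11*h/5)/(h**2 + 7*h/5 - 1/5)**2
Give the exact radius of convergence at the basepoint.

Denominator factor (h**2 + 7*h/5 - 1/5)^2: discriminant 69/25, real irrational roots -7/10 + (1/10)*sqrt(69) and -7/10 - (1/10)*sqrt(69); poles of order 2, moduli -7/10 + (1/10)*sqrt(69) and 7/10 + (1/10)*sqrt(69).
The radius of convergence is the smallest modulus among the singular points: -7/10 + (1/10)*sqrt(69).

The radius of convergence is -7/10 + (1/10)*sqrt(69).


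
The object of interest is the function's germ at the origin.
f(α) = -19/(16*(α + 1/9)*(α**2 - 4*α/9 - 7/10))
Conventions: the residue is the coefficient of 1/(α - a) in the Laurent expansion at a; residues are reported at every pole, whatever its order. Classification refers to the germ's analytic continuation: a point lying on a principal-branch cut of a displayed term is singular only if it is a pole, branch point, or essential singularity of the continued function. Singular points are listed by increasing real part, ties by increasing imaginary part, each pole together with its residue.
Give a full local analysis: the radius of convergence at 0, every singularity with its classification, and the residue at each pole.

Denominator factor (α + 1/9): pole of order 1 at -1/9, modulus 1/9.
Denominator factor (α**2 - 4*α/9 - 7/10): discriminant 1214/405, real irrational roots 2/9 + (1/90)*sqrt(6070) and 2/9 - (1/90)*sqrt(6070); poles of order 1, moduli 2/9 + (1/90)*sqrt(6070) and -2/9 + (1/90)*sqrt(6070).
The radius of convergence is the smallest modulus among the singular points: 1/9.
The factor α**2 - 4*α/9 - 7/10 splits as (α - a)(α - a') with a = 2/9 - (1/90)*sqrt(6070), a' = 2/9 + (1/90)*sqrt(6070). At the order-1 pole a set g(α) = (α - a)*f(α) = [-19/(16*(α + 1/9))] / (α - a').
Simple pole: residue = g(a) at a = 2/9 - (1/90)*sqrt(6070), which is -7695/8272 - (23085/5021104)*sqrt(6070).
At the order-1 pole -1/9 set g(α) = (α - (-1/9))*f(α) = -19/(16*(α**2 - 4*α/9 - 7/10)).
Simple pole: residue = g(a) at a = -1/9, which is 7695/4136.
The factor α**2 - 4*α/9 - 7/10 splits as (α - a)(α - a') with a = 2/9 + (1/90)*sqrt(6070), a' = 2/9 - (1/90)*sqrt(6070). At the order-1 pole a set g(α) = (α - a)*f(α) = [-19/(16*(α + 1/9))] / (α - a').
Simple pole: residue = g(a) at a = 2/9 + (1/90)*sqrt(6070), which is -7695/8272 + (23085/5021104)*sqrt(6070).
List the singular points by increasing real part (a conjugate pair: the negative imaginary part first).

Radius of convergence at 0: 1/9.
At 2/9 - (1/90)*sqrt(6070): a pole of order 1; residue -7695/8272 - (23085/5021104)*sqrt(6070).
At -1/9: a pole of order 1; residue 7695/4136.
At 2/9 + (1/90)*sqrt(6070): a pole of order 1; residue -7695/8272 + (23085/5021104)*sqrt(6070).


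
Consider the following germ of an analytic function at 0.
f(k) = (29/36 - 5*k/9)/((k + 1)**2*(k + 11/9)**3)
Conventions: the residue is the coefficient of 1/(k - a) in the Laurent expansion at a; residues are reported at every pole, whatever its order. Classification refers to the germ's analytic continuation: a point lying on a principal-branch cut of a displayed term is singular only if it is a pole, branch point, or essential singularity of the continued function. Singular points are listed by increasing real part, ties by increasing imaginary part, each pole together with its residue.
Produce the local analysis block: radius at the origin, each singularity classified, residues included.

Radius of convergence at 0: 1.
At -11/9: a pole of order 3; residue 110403/64.
At -1: a pole of order 2; residue -110403/64.

Denominator factor (k + 11/9)^3: pole of order 3 at -11/9, modulus 11/9.
Denominator factor (k + 1)^2: pole of order 2 at -1, modulus 1.
The radius of convergence is the smallest modulus among the singular points: 1.
At the order-3 pole -11/9 set g(k) = (k - (-11/9))^3*f(k) = (29/36 - 5*k/9)/(k + 1)**2.
Order-3 pole: residue = g''(a)/2; g''(-11/9) = 110403/32, so the residue is 110403/64.
At the order-2 pole -1 set g(k) = (k - (-1))^2*f(k) = (29/36 - 5*k/9)/(k + 11/9)**3.
Order-2 pole: residue = g'(a); g'(-1) = -110403/64, so the residue is -110403/64.
List the singular points by increasing real part (a conjugate pair: the negative imaginary part first).


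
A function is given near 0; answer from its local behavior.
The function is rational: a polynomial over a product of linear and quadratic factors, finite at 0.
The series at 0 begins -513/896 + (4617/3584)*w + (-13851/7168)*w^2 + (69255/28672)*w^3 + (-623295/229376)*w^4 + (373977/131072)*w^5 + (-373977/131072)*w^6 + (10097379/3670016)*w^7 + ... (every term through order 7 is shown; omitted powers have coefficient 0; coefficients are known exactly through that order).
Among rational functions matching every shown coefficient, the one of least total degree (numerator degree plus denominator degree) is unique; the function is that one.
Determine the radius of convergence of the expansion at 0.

The radius of convergence is 4/3.

No rational of total degree below 3 reproduces all 8 coefficients; solving the [0/3] Pade equations on them gives f(w) = -19/(14*(w + 4/3)**3), whose expansion matches every shown term.
Denominator factor (w + 4/3)^3: pole of order 3 at -4/3, modulus 4/3.
The radius of convergence is the smallest modulus among the singular points: 4/3.


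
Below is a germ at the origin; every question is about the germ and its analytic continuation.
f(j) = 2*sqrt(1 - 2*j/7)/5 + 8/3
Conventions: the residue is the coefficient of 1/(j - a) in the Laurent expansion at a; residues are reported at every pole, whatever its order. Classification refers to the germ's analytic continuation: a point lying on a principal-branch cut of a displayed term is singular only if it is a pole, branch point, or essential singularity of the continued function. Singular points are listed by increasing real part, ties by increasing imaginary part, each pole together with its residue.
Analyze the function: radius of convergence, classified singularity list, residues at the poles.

Branch term (2/5)*sqrt(1 - j/(7/2)): its argument vanishes at j = 7/2, a square-root branch point, modulus 7/2.
The radius of convergence is the smallest modulus among the singular points: 7/2.

Radius of convergence at 0: 7/2.
At 7/2: an algebraic (square-root) branch point.


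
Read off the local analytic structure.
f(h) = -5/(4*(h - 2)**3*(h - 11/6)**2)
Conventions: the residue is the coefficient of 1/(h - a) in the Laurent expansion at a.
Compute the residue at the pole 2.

The residue is -4860.

At the order-3 pole 2 set g(h) = (h - (2))^3*f(h) = -5/(4*(h - 11/6)**2).
Order-3 pole: residue = g''(a)/2; g''(2) = -9720, so the residue is -4860.


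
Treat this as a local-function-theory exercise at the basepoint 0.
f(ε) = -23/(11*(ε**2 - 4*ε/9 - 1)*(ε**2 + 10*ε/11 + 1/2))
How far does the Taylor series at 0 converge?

Denominator factor (ε**2 - 4*ε/9 - 1): discriminant 340/81, real irrational roots 2/9 + (1/9)*sqrt(85) and 2/9 - (1/9)*sqrt(85); poles of order 1, moduli 2/9 + (1/9)*sqrt(85) and -2/9 + (1/9)*sqrt(85).
Denominator factor (ε**2 + 10*ε/11 + 1/2): discriminant -142/121, complex-conjugate roots (-5/11) + ((1/22)*sqrt(142))*i and (-5/11) - ((1/22)*sqrt(142))*i; poles of order 1, moduli (1/2)*sqrt(2) and (1/2)*sqrt(2).
The radius of convergence is the smallest modulus among the singular points: (1/2)*sqrt(2).

The radius of convergence is (1/2)*sqrt(2).


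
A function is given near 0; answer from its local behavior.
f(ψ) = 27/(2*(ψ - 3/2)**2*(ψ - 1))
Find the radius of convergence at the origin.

Denominator factor (ψ - 1): pole of order 1 at 1, modulus 1.
Denominator factor (ψ - 3/2)^2: pole of order 2 at 3/2, modulus 3/2.
The radius of convergence is the smallest modulus among the singular points: 1.

The radius of convergence is 1.


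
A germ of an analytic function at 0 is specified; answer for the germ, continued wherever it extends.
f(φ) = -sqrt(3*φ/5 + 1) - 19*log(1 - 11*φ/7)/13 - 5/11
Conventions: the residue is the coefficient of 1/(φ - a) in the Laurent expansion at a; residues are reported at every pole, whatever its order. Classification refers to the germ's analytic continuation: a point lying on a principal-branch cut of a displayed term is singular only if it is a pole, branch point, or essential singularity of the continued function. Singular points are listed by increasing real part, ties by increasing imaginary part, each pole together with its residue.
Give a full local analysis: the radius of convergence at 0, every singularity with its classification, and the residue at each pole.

Branch term (-1)*sqrt(1 - φ/(-5/3)): its argument vanishes at φ = -5/3, a square-root branch point, modulus 5/3.
Branch term (-19/13)*log(1 - φ/(7/11)): its argument vanishes at φ = 7/11, a logarithmic branch point, modulus 7/11.
The radius of convergence is the smallest modulus among the singular points: 7/11.
List the singular points by increasing real part (a conjugate pair: the negative imaginary part first).

Radius of convergence at 0: 7/11.
At -5/3: an algebraic (square-root) branch point.
At 7/11: a logarithmic branch point.


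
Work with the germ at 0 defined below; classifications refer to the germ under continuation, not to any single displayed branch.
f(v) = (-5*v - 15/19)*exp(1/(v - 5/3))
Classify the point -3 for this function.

There is no denominator, hence no pole anywhere.
The essential point of exp(1/(v - (5/3))) is 5/3, not -3.
So the germ continues analytically to -3.

The point is a regular point.


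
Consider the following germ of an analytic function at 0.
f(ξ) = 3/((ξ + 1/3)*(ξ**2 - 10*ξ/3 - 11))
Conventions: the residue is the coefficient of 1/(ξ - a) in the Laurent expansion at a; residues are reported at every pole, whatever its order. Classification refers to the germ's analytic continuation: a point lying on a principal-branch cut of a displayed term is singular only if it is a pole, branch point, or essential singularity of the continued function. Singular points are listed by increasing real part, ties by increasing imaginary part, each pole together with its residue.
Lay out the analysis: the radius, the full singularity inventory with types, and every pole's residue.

Denominator factor (ξ**2 - 10*ξ/3 - 11): discriminant 496/9, real irrational roots 5/3 + (2/3)*sqrt(31) and 5/3 - (2/3)*sqrt(31); poles of order 1, moduli 5/3 + (2/3)*sqrt(31) and -5/3 + (2/3)*sqrt(31).
Denominator factor (ξ + 1/3): pole of order 1 at -1/3, modulus 1/3.
The radius of convergence is the smallest modulus among the singular points: 1/3.
The factor ξ**2 - 10*ξ/3 - 11 splits as (ξ - a)(ξ - a') with a = 5/3 - (2/3)*sqrt(31), a' = 5/3 + (2/3)*sqrt(31). At the order-1 pole a set g(ξ) = (ξ - a)*f(ξ) = [3/(ξ + 1/3)] / (ξ - a').
Simple pole: residue = g(a) at a = 5/3 - (2/3)*sqrt(31), which is 27/176 + (81/5456)*sqrt(31).
At the order-1 pole -1/3 set g(ξ) = (ξ - (-1/3))*f(ξ) = 3/(ξ**2 - 10*ξ/3 - 11).
Simple pole: residue = g(a) at a = -1/3, which is -27/88.
The factor ξ**2 - 10*ξ/3 - 11 splits as (ξ - a)(ξ - a') with a = 5/3 + (2/3)*sqrt(31), a' = 5/3 - (2/3)*sqrt(31). At the order-1 pole a set g(ξ) = (ξ - a)*f(ξ) = [3/(ξ + 1/3)] / (ξ - a').
Simple pole: residue = g(a) at a = 5/3 + (2/3)*sqrt(31), which is 27/176 - (81/5456)*sqrt(31).
List the singular points by increasing real part (a conjugate pair: the negative imaginary part first).

Radius of convergence at 0: 1/3.
At 5/3 - (2/3)*sqrt(31): a pole of order 1; residue 27/176 + (81/5456)*sqrt(31).
At -1/3: a pole of order 1; residue -27/88.
At 5/3 + (2/3)*sqrt(31): a pole of order 1; residue 27/176 - (81/5456)*sqrt(31).


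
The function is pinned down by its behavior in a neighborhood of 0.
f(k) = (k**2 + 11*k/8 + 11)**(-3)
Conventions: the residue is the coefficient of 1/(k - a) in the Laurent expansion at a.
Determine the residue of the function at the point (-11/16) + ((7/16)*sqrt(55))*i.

The residue is -((196608/2796264625)*sqrt(55))*i.

The factor k**2 + 11*k/8 + 11 splits as (k - a)(k - a') with a = (-11/16) + ((7/16)*sqrt(55))*i, a' = (-11/16) - ((7/16)*sqrt(55))*i. At the order-3 pole a set g(k) = (k - a)^3*f(k) = [1] / (k - a')^3.
Order-3 pole: residue = g''(a)/2; g''((-11/16) + ((7/16)*sqrt(55))*i) = -((393216/2796264625)*sqrt(55))*i, so the residue is -((196608/2796264625)*sqrt(55))*i.


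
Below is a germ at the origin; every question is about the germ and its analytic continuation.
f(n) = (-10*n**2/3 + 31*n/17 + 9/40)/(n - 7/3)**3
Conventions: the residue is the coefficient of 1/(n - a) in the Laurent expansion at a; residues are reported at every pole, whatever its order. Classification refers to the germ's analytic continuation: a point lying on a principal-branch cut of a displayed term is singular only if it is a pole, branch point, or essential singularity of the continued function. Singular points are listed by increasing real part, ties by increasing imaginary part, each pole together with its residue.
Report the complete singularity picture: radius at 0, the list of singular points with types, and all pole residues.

Radius of convergence at 0: 7/3.
At 7/3: a pole of order 3; residue -10/3.

Denominator factor (n - 7/3)^3: pole of order 3 at 7/3, modulus 7/3.
The radius of convergence is the smallest modulus among the singular points: 7/3.
At the order-3 pole 7/3 set g(n) = (n - (7/3))^3*f(n) = -10*n**2/3 + 31*n/17 + 9/40.
Order-3 pole: residue = g''(a)/2; g''(7/3) = -20/3, so the residue is -10/3.


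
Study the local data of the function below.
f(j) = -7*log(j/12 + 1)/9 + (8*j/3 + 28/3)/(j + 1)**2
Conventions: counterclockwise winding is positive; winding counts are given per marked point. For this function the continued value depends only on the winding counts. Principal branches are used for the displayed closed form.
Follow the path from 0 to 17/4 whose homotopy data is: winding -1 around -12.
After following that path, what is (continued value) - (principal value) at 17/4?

Continued minus principal equals (14/9)*pi*i.

The rational part is single-valued and drops out of the difference; each branch term changes only by its own monodromy.
(-7/9)*log(1 - j/(-12)): each positive loop around -12 adds 2*pi*i to the log, so winding -1 contributes (-7/9)*(-1)*2*pi*i = (14/9)*pi*i.
Summing the contributions at j = 17/4 gives (14/9)*pi*i.


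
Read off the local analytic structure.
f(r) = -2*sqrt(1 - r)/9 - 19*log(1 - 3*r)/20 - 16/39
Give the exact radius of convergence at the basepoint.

The radius of convergence is 1/3.

Branch term (-19/20)*log(1 - r/(1/3)): its argument vanishes at r = 1/3, a logarithmic branch point, modulus 1/3.
Branch term (-2/9)*sqrt(1 - r/(1)): its argument vanishes at r = 1, a square-root branch point, modulus 1.
The radius of convergence is the smallest modulus among the singular points: 1/3.


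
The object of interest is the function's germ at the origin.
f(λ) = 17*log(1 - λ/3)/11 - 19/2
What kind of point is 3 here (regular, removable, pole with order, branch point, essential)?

The point is a logarithmic branch point.

The term (17/11)*log(1 - λ/(3)) has argument 1 - 3/(3) = 0 at 3: a logarithmic (infinitely-sheeted) branch point; the remaining terms are analytic or single-valued there.


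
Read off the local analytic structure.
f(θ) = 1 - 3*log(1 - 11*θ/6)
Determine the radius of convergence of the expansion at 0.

The radius of convergence is 6/11.

Branch term (-3)*log(1 - θ/(6/11)): its argument vanishes at θ = 6/11, a logarithmic branch point, modulus 6/11.
The radius of convergence is the smallest modulus among the singular points: 6/11.


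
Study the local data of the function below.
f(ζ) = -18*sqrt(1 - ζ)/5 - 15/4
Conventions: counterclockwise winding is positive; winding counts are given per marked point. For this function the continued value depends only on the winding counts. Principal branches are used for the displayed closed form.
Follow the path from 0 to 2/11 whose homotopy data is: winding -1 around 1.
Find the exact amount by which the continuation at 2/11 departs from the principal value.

Continued minus principal equals (108/55)*sqrt(11).

The rational part is single-valued and drops out of the difference; each branch term changes only by its own monodromy.
(-18/5)*sqrt(1 - ζ/(1)): winding -1 is odd, the square root flips sign, contributing -2*(-18/5)*sqrt(1 - (2/11)/(1)) = -2*(-18/5)*sqrt(9/11) = (108/55)*sqrt(11).
Summing the contributions at ζ = 2/11 gives (108/55)*sqrt(11).


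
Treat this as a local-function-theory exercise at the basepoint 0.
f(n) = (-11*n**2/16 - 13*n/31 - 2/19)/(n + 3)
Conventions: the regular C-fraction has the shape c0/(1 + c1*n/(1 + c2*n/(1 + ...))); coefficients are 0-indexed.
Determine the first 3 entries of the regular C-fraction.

The regular C-fraction coefficients are [-2/57, -679/186, 739157/336784].

Taylor coefficients (expand at 0): a_0 = -2/57, a_1 = -679/5301, a_2 = -47447/254448.
c0 = a_0 = -2/57. Peel one level at a time: if S = 1 + c*n/S' with S'(0) = 1, then c is the n-coefficient of S and S' = c*n/(S - 1).
S_1 = c0/f = 1 + (-679/186)*n + (739157/92256)*n^2 + ...; c1 = -679/186.
S_2 = c1*n/(S_1 - 1) = 1 + (739157/336784)*n + ...; c2 = 739157/336784.


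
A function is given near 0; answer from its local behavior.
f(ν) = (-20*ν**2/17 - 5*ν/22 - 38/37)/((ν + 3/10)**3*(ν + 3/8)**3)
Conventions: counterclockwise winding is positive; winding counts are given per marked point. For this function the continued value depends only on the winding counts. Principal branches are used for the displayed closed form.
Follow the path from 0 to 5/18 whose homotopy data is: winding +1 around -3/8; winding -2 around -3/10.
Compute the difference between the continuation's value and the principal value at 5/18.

Continued minus principal equals 0.

The function is rational, hence single-valued: continuing it around any pole returns the same value, so the difference is 0.


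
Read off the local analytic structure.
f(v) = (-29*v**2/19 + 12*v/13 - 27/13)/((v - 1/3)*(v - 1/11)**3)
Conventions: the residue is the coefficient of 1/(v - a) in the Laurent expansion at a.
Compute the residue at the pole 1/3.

The residue is -8604915/63232.

At the order-1 pole 1/3 set g(v) = (v - (1/3))*f(v) = (-29*v**2/19 + 12*v/13 - 27/13)/(v - 1/11)**3.
Simple pole: residue = g(a) at a = 1/3, which is -8604915/63232.


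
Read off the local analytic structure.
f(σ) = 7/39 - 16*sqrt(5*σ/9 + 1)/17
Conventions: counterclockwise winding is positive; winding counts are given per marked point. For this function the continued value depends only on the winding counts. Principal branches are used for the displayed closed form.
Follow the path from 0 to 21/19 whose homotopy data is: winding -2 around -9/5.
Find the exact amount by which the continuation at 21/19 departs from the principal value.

Continued minus principal equals 0.

The rational part is single-valued and drops out of the difference; each branch term changes only by its own monodromy.
(-16/17)*sqrt(1 - σ/(-9/5)): winding -2 is even, the square root returns to the same sheet, contribution 0.
Summing the contributions at σ = 21/19 gives 0.


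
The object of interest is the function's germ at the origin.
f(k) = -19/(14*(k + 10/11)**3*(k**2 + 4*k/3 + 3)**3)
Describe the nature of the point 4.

Denominator factors: k**2 + 4*k/3 + 3 = 73/3 at k = 4; k + 10/11 = 54/11 at k = 4 — none vanishes.
So the germ continues analytically to 4.

The point is a regular point.


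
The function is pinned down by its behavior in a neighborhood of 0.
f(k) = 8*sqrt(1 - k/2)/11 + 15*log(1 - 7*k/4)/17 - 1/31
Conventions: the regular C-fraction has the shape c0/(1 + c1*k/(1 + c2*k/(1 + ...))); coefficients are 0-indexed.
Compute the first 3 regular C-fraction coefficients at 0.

Taylor coefficients (expand at 0): a_0 = 237/341, a_1 = -1291/748, a_2 = -8221/5984.
c0 = a_0 = 237/341. Peel one level at a time: if S = 1 + c*k/S' with S'(0) = 1, then c is the k-coefficient of S and S' = c*k/(S - 1).
S_1 = c0/f = 1 + (40021/16116)*k + (4230155561/519450912)*k^2 + ...; c1 = 40021/16116.
S_2 = c1*k/(S_1 - 1) = 1 + (-136456631/41611512)*k + ...; c2 = -136456631/41611512.

The regular C-fraction coefficients are [237/341, 40021/16116, -136456631/41611512].


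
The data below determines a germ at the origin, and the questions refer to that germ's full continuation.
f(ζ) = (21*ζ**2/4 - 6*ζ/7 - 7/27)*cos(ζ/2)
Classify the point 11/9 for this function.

There is no denominator, hence no pole anywhere.
The factor cos(ζ/2) is entire.
So the germ continues analytically to 11/9.

The point is a regular point.


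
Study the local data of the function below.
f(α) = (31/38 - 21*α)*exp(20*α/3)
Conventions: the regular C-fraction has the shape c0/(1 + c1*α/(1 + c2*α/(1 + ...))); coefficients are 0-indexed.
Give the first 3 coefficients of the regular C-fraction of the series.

The regular C-fraction coefficients are [31/38, 1774/93, -2219578/82491].

Taylor coefficients (expand at 0): a_0 = 31/38, a_1 = -887/57, a_2 = -20840/171.
c0 = a_0 = 31/38. Peel one level at a time: if S = 1 + c*α/S' with S'(0) = 1, then c is the α-coefficient of S and S' = c*α/(S - 1).
S_1 = c0/f = 1 + (1774/93)*α + (4439156/8649)*α^2 + ...; c1 = 1774/93.
S_2 = c1*α/(S_1 - 1) = 1 + (-2219578/82491)*α + ...; c2 = -2219578/82491.


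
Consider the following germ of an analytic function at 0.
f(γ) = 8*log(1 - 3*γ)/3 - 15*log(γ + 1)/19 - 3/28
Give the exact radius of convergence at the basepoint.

The radius of convergence is 1/3.

Branch term (-15/19)*log(1 - γ/(-1)): its argument vanishes at γ = -1, a logarithmic branch point, modulus 1.
Branch term (8/3)*log(1 - γ/(1/3)): its argument vanishes at γ = 1/3, a logarithmic branch point, modulus 1/3.
The radius of convergence is the smallest modulus among the singular points: 1/3.


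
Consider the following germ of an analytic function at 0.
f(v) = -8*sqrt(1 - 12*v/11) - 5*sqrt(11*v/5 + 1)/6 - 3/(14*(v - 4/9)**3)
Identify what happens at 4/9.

The point is a pole of order 3.

The denominator factor v - 4/9 vanishes at 4/9 and appears to the power 3; the numerator there equals -3/14, nonzero, and no other factor vanishes.
The branch terms are analytic at this point.
Hence a pole whose order is the multiplicity, 3.


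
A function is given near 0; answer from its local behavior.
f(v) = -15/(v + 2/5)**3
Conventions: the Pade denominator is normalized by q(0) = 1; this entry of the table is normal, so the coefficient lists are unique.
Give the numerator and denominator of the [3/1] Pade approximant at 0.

Taylor coefficients needed (expand at 0): a_0 = -1875/8, a_1 = 28125/16, a_2 = -140625/16, a_3 = 1171875/32, a_4 = -17578125/128.
Write the denominator as Q(v) = 1 + q1*v. Requiring Q*f - P = O(v^5) with deg P <= 3 kills the coefficients of v^4..v^4 in Q*f:
  v^4: a_4 + q1*a_3 = 0, i.e. -17578125/128 + (1171875/32)*q1 = 0.
Solving this linear system: q1 = 15/4.
The numerator is Q*f truncated at degree 3: P0 = a_0 = -1875/8; P1 = a_1 + q1*a_0 = 28125/32; P2 = a_2 + q1*a_1 = -140625/64; P3 = a_3 + q1*a_2 = 234375/64.

The Pade approximant has numerator coefficients [-1875/8, 28125/32, -140625/64, 234375/64]; denominator coefficients [1, 15/4].


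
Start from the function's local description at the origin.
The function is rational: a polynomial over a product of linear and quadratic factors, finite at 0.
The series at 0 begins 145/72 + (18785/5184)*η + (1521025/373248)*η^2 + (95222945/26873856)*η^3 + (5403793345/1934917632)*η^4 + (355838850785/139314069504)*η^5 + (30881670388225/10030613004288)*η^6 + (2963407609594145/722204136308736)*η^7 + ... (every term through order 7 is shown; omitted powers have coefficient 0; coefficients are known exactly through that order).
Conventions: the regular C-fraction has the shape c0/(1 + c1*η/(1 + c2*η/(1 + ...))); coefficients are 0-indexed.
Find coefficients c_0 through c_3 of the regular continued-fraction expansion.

Taylor coefficients (read off): a_0 = 145/72, a_1 = 18785/5184, a_2 = 1521025/373248, a_3 = 95222945/26873856.
c0 = a_0 = 145/72. Peel one level at a time: if S = 1 + c*η/S' with S'(0) = 1, then c is the η-coefficient of S and S' = c*η/(S - 1).
S_1 = c0/f = 1 + (-3757/2088)*η + (110273/90828)*η^2 + ...; c1 = -3757/2088.
S_2 = c1*η/(S_1 - 1) = 1 + (220546/326859)*η + (4049028/14115049)*η^2 + ...; c2 = 220546/326859.
S_3 = c2*η/(S_2 - 1) = 1 + (-176132718/414295661)*η + ...; c3 = -176132718/414295661.

The regular C-fraction coefficients are [145/72, -3757/2088, 220546/326859, -176132718/414295661].


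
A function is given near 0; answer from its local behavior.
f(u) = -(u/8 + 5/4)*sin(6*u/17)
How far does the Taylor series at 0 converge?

The radius of convergence is infinite.

The factor -sin(6*u/17) is entire and contributes no finite singular point.
The polynomial part has no poles.
No finite singular points: the Taylor series at 0 converges everywhere.


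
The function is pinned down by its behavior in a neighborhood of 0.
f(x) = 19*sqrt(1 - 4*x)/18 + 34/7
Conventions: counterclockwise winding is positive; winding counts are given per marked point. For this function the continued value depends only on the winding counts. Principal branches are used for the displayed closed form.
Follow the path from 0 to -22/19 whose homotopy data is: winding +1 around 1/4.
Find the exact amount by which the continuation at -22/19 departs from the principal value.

Continued minus principal equals -(1/9)*sqrt(2033).

The rational part is single-valued and drops out of the difference; each branch term changes only by its own monodromy.
(19/18)*sqrt(1 - x/(1/4)): winding +1 is odd, the square root flips sign, contributing -2*(19/18)*sqrt(1 - (-22/19)/(1/4)) = -2*(19/18)*sqrt(107/19) = -(1/9)*sqrt(2033).
Summing the contributions at x = -22/19 gives -(1/9)*sqrt(2033).


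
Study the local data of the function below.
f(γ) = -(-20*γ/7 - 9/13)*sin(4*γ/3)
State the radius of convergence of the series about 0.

The radius of convergence is infinite.

The factor -sin(4*γ/3) is entire and contributes no finite singular point.
The polynomial part has no poles.
No finite singular points: the Taylor series at 0 converges everywhere.


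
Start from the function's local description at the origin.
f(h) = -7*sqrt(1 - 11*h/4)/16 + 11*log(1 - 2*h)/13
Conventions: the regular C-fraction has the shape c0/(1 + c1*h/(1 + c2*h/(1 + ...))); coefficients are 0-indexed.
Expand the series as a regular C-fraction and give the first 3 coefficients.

The regular C-fraction coefficients are [-7/16, -1815/728, 63461/48048].

Taylor coefficients (expand at 0): a_0 = -7/16, a_1 = -1815/1664, a_2 = -34045/26624.
c0 = a_0 = -7/16. Peel one level at a time: if S = 1 + c*h/S' with S'(0) = 1, then c is the h-coefficient of S and S' = c*h/(S - 1).
S_1 = c0/f = 1 + (-1815/728)*h + (3490355/1059968)*h^2 + ...; c1 = -1815/728.
S_2 = c1*h/(S_1 - 1) = 1 + (63461/48048)*h + ...; c2 = 63461/48048.


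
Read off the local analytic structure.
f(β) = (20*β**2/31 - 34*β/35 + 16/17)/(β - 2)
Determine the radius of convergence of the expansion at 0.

Denominator factor (β - 2): pole of order 1 at 2, modulus 2.
The radius of convergence is the smallest modulus among the singular points: 2.

The radius of convergence is 2.


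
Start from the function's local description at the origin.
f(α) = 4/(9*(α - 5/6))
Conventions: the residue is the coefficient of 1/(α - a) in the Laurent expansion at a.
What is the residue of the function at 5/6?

At the order-1 pole 5/6 set g(α) = (α - (5/6))*f(α) = 4/9.
Simple pole: residue = g(a) at a = 5/6, which is 4/9.

The residue is 4/9.


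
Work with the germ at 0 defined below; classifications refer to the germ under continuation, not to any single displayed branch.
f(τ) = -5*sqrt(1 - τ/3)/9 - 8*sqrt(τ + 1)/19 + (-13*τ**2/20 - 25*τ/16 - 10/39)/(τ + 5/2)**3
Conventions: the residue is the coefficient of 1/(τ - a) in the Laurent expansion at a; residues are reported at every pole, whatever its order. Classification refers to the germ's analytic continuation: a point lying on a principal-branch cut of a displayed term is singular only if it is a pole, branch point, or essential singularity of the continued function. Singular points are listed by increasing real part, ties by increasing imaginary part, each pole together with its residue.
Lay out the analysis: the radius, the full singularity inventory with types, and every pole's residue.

Radius of convergence at 0: 1.
At -5/2: a pole of order 3; residue -13/20.
At -1: an algebraic (square-root) branch point.
At 3: an algebraic (square-root) branch point.

Denominator factor (τ + 5/2)^3: pole of order 3 at -5/2, modulus 5/2.
Branch term (-5/9)*sqrt(1 - τ/(3)): its argument vanishes at τ = 3, a square-root branch point, modulus 3.
Branch term (-8/19)*sqrt(1 - τ/(-1)): its argument vanishes at τ = -1, a square-root branch point, modulus 1.
The radius of convergence is the smallest modulus among the singular points: 1.
The branch terms are analytic at -5/2 and contribute nothing to the residue; only the rational part matters.
At the order-3 pole -5/2 set g(τ) = (τ - (-5/2))^3*(rational part) = -13*τ**2/20 - 25*τ/16 - 10/39.
Order-3 pole: residue = g''(a)/2; g''(-5/2) = -13/10, so the residue is -13/20.
List the singular points by increasing real part (a conjugate pair: the negative imaginary part first).


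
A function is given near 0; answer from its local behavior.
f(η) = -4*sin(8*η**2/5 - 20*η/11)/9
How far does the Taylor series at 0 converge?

The factor sin(8*η**2/5 - 20*η/11) is entire and contributes no finite singular point.
The polynomial part has no poles.
No finite singular points: the Taylor series at 0 converges everywhere.

The radius of convergence is infinite.


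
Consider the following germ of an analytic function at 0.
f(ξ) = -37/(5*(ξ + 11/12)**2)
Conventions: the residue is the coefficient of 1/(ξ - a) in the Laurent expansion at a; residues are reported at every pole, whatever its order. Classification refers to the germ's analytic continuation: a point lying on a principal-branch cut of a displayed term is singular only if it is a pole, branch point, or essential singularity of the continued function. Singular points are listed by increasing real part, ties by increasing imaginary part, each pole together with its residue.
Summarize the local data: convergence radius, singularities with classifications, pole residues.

Denominator factor (ξ + 11/12)^2: pole of order 2 at -11/12, modulus 11/12.
The radius of convergence is the smallest modulus among the singular points: 11/12.
At the order-2 pole -11/12 set g(ξ) = (ξ - (-11/12))^2*f(ξ) = -37/5.
Order-2 pole: residue = g'(a); g'(-11/12) = 0, so the residue is 0.

Radius of convergence at 0: 11/12.
At -11/12: a pole of order 2; residue 0.


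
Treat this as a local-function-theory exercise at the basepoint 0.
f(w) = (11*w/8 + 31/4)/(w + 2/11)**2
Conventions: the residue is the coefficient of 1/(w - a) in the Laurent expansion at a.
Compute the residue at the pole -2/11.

The residue is 11/8.

At the order-2 pole -2/11 set g(w) = (w - (-2/11))^2*f(w) = 11*w/8 + 31/4.
Order-2 pole: residue = g'(a); g'(-2/11) = 11/8, so the residue is 11/8.


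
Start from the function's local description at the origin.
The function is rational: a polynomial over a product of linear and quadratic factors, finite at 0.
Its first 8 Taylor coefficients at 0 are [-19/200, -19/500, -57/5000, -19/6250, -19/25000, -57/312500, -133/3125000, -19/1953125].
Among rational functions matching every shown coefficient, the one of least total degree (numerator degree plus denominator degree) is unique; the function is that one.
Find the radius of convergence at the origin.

No rational of total degree below 2 reproduces all 8 coefficients; solving the [0/2] Pade equations on them gives f(μ) = -19/(8*(μ - 5)**2), whose expansion matches every shown term.
Denominator factor (μ - 5)^2: pole of order 2 at 5, modulus 5.
The radius of convergence is the smallest modulus among the singular points: 5.

The radius of convergence is 5.


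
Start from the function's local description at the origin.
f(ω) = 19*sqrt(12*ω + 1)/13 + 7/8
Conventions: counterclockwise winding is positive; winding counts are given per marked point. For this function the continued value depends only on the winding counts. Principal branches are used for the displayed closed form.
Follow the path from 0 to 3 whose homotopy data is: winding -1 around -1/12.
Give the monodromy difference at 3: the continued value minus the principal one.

Continued minus principal equals -(38/13)*sqrt(37).

The rational part is single-valued and drops out of the difference; each branch term changes only by its own monodromy.
(19/13)*sqrt(1 - ω/(-1/12)): winding -1 is odd, the square root flips sign, contributing -2*(19/13)*sqrt(1 - (3)/(-1/12)) = -2*(19/13)*sqrt(37) = -(38/13)*sqrt(37).
Summing the contributions at ω = 3 gives -(38/13)*sqrt(37).


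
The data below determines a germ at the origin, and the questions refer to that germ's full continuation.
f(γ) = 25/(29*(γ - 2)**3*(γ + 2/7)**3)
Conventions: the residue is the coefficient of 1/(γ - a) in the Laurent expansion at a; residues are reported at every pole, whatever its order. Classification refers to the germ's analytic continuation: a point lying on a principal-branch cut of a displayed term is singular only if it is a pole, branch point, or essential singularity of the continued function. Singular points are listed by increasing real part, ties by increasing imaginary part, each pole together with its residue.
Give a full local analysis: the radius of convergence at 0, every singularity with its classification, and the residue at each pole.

Radius of convergence at 0: 2/7.
At -2/7: a pole of order 3; residue -1260525/15204352.
At 2: a pole of order 3; residue 1260525/15204352.

Denominator factor (γ - 2)^3: pole of order 3 at 2, modulus 2.
Denominator factor (γ + 2/7)^3: pole of order 3 at -2/7, modulus 2/7.
The radius of convergence is the smallest modulus among the singular points: 2/7.
At the order-3 pole -2/7 set g(γ) = (γ - (-2/7))^3*f(γ) = 25/(29*(γ - 2)**3).
Order-3 pole: residue = g''(a)/2; g''(-2/7) = -1260525/7602176, so the residue is -1260525/15204352.
At the order-3 pole 2 set g(γ) = (γ - (2))^3*f(γ) = 25/(29*(γ + 2/7)**3).
Order-3 pole: residue = g''(a)/2; g''(2) = 1260525/7602176, so the residue is 1260525/15204352.
List the singular points by increasing real part (a conjugate pair: the negative imaginary part first).


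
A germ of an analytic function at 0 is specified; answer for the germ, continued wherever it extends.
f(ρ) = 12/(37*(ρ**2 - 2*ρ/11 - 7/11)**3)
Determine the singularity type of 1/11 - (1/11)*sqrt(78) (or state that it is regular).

The denominator factor ρ**2 - 2*ρ/11 - 7/11 vanishes at 1/11 - (1/11)*sqrt(78) and appears to the power 3; the numerator there equals 12/37, nonzero, and no other factor vanishes.
Hence a pole whose order is the multiplicity, 3.

The point is a pole of order 3.


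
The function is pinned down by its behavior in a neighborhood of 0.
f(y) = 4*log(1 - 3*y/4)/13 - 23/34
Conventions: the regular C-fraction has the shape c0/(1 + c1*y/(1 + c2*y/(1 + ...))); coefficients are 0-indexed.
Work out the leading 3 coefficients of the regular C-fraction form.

The regular C-fraction coefficients are [-23/34, -102/299, -81/2392].

Taylor coefficients (expand at 0): a_0 = -23/34, a_1 = -3/13, a_2 = -9/104.
c0 = a_0 = -23/34. Peel one level at a time: if S = 1 + c*y/S' with S'(0) = 1, then c is the y-coefficient of S and S' = c*y/(S - 1).
S_1 = c0/f = 1 + (-102/299)*y + (-4131/357604)*y^2 + ...; c1 = -102/299.
S_2 = c1*y/(S_1 - 1) = 1 + (-81/2392)*y + ...; c2 = -81/2392.


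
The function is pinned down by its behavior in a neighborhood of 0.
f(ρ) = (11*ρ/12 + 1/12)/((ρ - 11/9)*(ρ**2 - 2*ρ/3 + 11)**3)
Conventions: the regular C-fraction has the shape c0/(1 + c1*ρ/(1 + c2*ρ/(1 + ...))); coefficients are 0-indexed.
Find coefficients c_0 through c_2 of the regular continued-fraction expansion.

Taylor coefficients (expand at 0): a_0 = -3/58564, a_1 = -9/14641, a_2 = -4199/7086244.
c0 = a_0 = -3/58564. Peel one level at a time: if S = 1 + c*ρ/S' with S'(0) = 1, then c is the ρ-coefficient of S and S' = c*ρ/(S - 1).
S_1 = c0/f = 1 + (-12)*ρ + (48073/363)*ρ^2 + ...; c1 = -12.
S_2 = c1*ρ/(S_1 - 1) = 1 + (48073/4356)*ρ + ...; c2 = 48073/4356.

The regular C-fraction coefficients are [-3/58564, -12, 48073/4356].


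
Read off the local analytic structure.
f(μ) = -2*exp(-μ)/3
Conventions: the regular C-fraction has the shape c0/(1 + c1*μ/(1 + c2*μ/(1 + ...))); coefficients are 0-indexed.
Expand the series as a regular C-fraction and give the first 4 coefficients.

Taylor coefficients (expand at 0): a_0 = -2/3, a_1 = 2/3, a_2 = -1/3, a_3 = 1/9.
c0 = a_0 = -2/3. Peel one level at a time: if S = 1 + c*μ/S' with S'(0) = 1, then c is the μ-coefficient of S and S' = c*μ/(S - 1).
S_1 = c0/f = 1 + (1)*μ + (1/2)*μ^2 + ...; c1 = 1.
S_2 = c1*μ/(S_1 - 1) = 1 + (-1/2)*μ + (1/12)*μ^2 + ...; c2 = -1/2.
S_3 = c2*μ/(S_2 - 1) = 1 + (1/6)*μ + ...; c3 = 1/6.

The regular C-fraction coefficients are [-2/3, 1, -1/2, 1/6].
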